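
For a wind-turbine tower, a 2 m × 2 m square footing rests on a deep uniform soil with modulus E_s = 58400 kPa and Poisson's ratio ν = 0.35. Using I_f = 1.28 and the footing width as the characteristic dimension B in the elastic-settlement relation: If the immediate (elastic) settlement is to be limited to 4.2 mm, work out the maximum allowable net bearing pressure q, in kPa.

q ≈ 109 kPa

S_e = q·B·(1−ν²)/E_s · I_f  ⇒  q = S_e·E_s / (B·(1−ν²)·I_f).
q = 0.0042 × 58400 / (2 × 0.8775 × 1.28) = 109.2 kPa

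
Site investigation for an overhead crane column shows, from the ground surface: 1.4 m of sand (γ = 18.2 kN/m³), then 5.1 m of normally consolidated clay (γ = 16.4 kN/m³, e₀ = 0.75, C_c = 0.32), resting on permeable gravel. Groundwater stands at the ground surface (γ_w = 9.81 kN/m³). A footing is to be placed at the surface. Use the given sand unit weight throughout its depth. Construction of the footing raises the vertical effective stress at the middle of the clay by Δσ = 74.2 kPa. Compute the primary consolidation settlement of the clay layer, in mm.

Mid-depth of clay below the ground surface: z = 1.4 + 5.1/2 = 3.95 m.
Total vertical stress at mid-clay: σ_v = 18.2×1.4 + 16.4×2.55 = 67.3 kPa.
Pore pressure: u = 9.81×(3.95 − 0) = 38.75 kPa.
Initial effective stress: σ'_0 = σ_v − u = 67.3 − 38.75 = 28.55 kPa.
Final effective stress: σ'_f = σ'_0 + Δσ = 28.55 + 74.2 = 102.75 kPa.
Normally consolidated clay, so the full stress increment lies on the virgin compression line:
S_c = C_c·H/(1+e₀)·log₁₀(σ'_f/σ'_0) = 0.32×5.1/(1+0.75)×log₁₀(102.75/28.55)
    = 0.93257 × 0.55618 = 0.5187 m

S_c ≈ 519 mm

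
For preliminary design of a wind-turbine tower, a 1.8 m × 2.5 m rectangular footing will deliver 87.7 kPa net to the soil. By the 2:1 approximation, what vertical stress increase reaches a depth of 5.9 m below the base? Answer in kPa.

By the 2:1 method the load spreads at 1 horizontal : 2 vertical, so at depth z the loaded area has grown by z in each plan dimension:
Δσ = qBL/((B+z)(L+z)) = 87.7×1.8×2.5/((1.8+5.9)(2.5+5.9)) = 6.1016 kPa

Δσ_z ≈ 6.1 kPa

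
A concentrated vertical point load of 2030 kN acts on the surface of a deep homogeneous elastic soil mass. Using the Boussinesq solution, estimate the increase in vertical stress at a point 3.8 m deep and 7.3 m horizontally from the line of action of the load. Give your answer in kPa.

Δσ_z ≈ 1.41 kPa

Boussinesq vertical stress below a point load on an elastic half-space:
Δσ_z = 3P/(2πz²) · [1 + (r/z)²]^(−5/2)
r/z = 7.3/3.8 = 1.9211; [1+(r/z)²]^(−5/2) = 0.020988.
Δσ_z = 3×2030/(2π×3.8²) × 0.020988 = 67.123 × 0.020988 = 1.409 kPa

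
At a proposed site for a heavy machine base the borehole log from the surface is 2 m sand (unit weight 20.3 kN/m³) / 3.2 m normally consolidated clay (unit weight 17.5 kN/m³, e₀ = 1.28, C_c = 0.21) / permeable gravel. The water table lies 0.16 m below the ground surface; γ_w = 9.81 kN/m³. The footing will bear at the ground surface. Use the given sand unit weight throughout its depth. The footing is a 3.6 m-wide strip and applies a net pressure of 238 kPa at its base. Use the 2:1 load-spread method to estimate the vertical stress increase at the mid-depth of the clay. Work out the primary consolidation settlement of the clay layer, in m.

Mid-depth of clay below the ground surface: z = 2 + 3.2/2 = 3.6 m.
Total vertical stress at mid-clay: σ_v = 20.3×2 + 17.5×1.6 = 68.6 kPa.
Pore pressure: u = 9.81×(3.6 − 0.16) = 33.746 kPa.
Initial effective stress: σ'_0 = σ_v − u = 68.6 − 33.746 = 34.854 kPa.
Stress increase at mid-clay by the 2:1 spreading method:
Δσ = qB/(B+z) = 238×3.6/(3.6+3.6) = 119 kPa
Final effective stress: σ'_f = σ'_0 + Δσ = 34.854 + 119 = 153.85 kPa.
Normally consolidated clay, so the full stress increment lies on the virgin compression line:
S_c = C_c·H/(1+e₀)·log₁₀(σ'_f/σ'_0) = 0.21×3.2/(1+1.28)×log₁₀(153.85/34.854)
    = 0.29474 × 0.64484 = 0.1901 m

S_c ≈ 0.19 m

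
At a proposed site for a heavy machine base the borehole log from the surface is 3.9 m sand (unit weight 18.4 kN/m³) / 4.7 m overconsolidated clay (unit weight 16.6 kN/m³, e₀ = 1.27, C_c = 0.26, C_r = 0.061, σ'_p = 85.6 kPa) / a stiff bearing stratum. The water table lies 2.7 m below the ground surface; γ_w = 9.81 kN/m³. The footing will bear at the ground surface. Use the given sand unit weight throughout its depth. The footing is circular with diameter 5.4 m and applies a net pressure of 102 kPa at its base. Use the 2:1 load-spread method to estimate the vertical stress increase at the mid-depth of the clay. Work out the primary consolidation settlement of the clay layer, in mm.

S_c ≈ 37.9 mm

Mid-depth of clay below the ground surface: z = 3.9 + 4.7/2 = 6.25 m.
Total vertical stress at mid-clay: σ_v = 18.4×3.9 + 16.6×2.35 = 110.77 kPa.
Pore pressure: u = 9.81×(6.25 − 2.7) = 34.825 kPa.
Initial effective stress: σ'_0 = σ_v − u = 110.77 − 34.825 = 75.945 kPa.
Stress increase at mid-clay by the 2:1 spreading method:
Δσ ≈ qD²/(D+z)² = 102×5.4²/(5.4+6.25)² = 21.915 kPa
Final effective stress: σ'_f = 75.945 + 21.915 = 97.86 kPa.
σ'_f = 97.86 > σ'_p = 85.6 kPa, so the stress path crosses the preconsolidation pressure — recompression up to σ'_p, then virgin compression beyond:
S_c = H/(1+e₀)·[C_r·log₁₀(σ'_p/σ'_0) + C_c·log₁₀(σ'_f/σ'_p)]
    = 4.7/2.27 × [0.061×log₁₀(85.6/75.945) + 0.26×log₁₀(97.86/85.6)]
    = 2.0705 × [0.0031704 + 0.015114] = 0.03786 m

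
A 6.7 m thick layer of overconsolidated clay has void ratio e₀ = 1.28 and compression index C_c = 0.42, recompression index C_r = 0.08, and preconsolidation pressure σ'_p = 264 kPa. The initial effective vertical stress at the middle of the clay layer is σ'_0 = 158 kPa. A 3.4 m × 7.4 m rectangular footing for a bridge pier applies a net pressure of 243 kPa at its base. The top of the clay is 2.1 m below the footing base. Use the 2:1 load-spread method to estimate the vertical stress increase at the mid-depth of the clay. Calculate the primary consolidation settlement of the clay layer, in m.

S_c ≈ 0.0299 m

Mid-depth of clay below the footing base: z = 2.1 + 6.7/2 = 5.45 m.
Stress increase at mid-clay by the 2:1 spreading method:
Δσ = qBL/((B+z)(L+z)) = 243×3.4×7.4/((3.4+5.45)(7.4+5.45)) = 53.761 kPa
Final effective stress: σ'_f = 158 + 53.761 = 211.76 kPa.
σ'_f = 211.76 ≤ σ'_p = 264 kPa, so the clay remains overconsolidated and only the recompression index applies:
S_c = C_r·H/(1+e₀)·log₁₀(σ'_f/σ'_0) = 0.08×6.7/2.28×log₁₀(211.76/158)
    = 0.23509 × 0.12719 = 0.0299 m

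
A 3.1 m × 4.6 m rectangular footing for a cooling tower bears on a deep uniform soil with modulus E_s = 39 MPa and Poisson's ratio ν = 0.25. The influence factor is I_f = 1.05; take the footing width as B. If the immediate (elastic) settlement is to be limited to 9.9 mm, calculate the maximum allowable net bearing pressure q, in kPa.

q ≈ 127 kPa

E_s = 39 MPa = 39000 kPa.
S_e = q·B·(1−ν²)/E_s · I_f  ⇒  q = S_e·E_s / (B·(1−ν²)·I_f).
q = 0.0099 × 39000 / (3.1 × 0.9375 × 1.05) = 126.5 kPa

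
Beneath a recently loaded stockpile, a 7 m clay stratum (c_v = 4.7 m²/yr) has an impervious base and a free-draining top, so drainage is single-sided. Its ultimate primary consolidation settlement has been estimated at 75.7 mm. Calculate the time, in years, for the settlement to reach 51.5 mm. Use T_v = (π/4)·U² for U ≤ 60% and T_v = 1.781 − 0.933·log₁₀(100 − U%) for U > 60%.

t ≈ 3.93 years

Drainage path length: H_d = H = 7 m (single drainage).
U = S(t)/S_ult = 51.5/75.7 = 0.6803.
U > 60%: T_v = 1.781 − 0.933·log₁₀(100 − 68.032) = 0.3771.
t = T_v·H_d²/c_v = 0.3771×7²/4.7 = 3.931 years.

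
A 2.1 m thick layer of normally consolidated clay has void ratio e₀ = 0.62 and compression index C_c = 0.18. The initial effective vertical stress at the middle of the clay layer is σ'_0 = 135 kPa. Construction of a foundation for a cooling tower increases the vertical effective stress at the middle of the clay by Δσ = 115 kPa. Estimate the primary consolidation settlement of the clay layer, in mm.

S_c ≈ 62.4 mm

Final effective stress: σ'_f = σ'_0 + Δσ = 135 + 115 = 250 kPa.
Normally consolidated clay, so the full stress increment lies on the virgin compression line:
S_c = C_c·H/(1+e₀)·log₁₀(σ'_f/σ'_0) = 0.18×2.1/(1+0.62)×log₁₀(250/135)
    = 0.23333 × 0.26761 = 0.06244 m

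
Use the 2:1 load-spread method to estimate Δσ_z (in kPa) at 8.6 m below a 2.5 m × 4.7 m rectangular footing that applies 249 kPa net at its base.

By the 2:1 method the load spreads at 1 horizontal : 2 vertical, so at depth z the loaded area has grown by z in each plan dimension:
Δσ = qBL/((B+z)(L+z)) = 249×2.5×4.7/((2.5+8.6)(4.7+8.6)) = 19.818 kPa

Δσ_z ≈ 19.8 kPa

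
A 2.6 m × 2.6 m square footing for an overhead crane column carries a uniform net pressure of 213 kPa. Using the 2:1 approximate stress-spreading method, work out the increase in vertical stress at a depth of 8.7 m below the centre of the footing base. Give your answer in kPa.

By the 2:1 method the load spreads at 1 horizontal : 2 vertical, so at depth z the loaded area has grown by z in each plan dimension:
Δσ = qBL/((B+z)(L+z)) = 213×2.6×2.6/((2.6+8.7)(2.6+8.7)) = 11.276 kPa

Δσ_z ≈ 11.3 kPa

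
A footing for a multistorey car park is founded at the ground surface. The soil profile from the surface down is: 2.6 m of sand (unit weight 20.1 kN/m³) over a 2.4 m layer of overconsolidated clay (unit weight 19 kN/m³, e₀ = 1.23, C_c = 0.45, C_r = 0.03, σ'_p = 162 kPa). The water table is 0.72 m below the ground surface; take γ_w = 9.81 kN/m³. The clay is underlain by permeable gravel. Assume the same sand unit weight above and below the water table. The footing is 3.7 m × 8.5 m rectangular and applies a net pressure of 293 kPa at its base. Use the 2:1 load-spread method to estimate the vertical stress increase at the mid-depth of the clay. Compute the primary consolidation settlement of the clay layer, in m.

Mid-depth of clay below the ground surface: z = 2.6 + 2.4/2 = 3.8 m.
Total vertical stress at mid-clay: σ_v = 20.1×2.6 + 19×1.2 = 75.06 kPa.
Pore pressure: u = 9.81×(3.8 − 0.72) = 30.215 kPa.
Initial effective stress: σ'_0 = σ_v − u = 75.06 − 30.215 = 44.845 kPa.
Stress increase at mid-clay by the 2:1 spreading method:
Δσ = qBL/((B+z)(L+z)) = 293×3.7×8.5/((3.7+3.8)(8.5+3.8)) = 99.89 kPa
Final effective stress: σ'_f = 44.845 + 99.89 = 144.74 kPa.
σ'_f = 144.74 ≤ σ'_p = 162 kPa, so the clay remains overconsolidated and only the recompression index applies:
S_c = C_r·H/(1+e₀)·log₁₀(σ'_f/σ'_0) = 0.03×2.4/2.23×log₁₀(144.74/44.845)
    = 0.032286 × 0.50887 = 0.01643 m

S_c ≈ 0.0164 m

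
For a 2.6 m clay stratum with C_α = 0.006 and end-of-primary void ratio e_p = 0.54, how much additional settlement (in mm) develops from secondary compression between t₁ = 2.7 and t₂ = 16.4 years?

Secondary compression: S_s = C_α·H/(1+e_p)·log₁₀(t₂/t₁)
S_s = 0.006×2.6/(1+0.54)×log₁₀(16.4/2.7)
    = 0.01013 × 0.7835 = 0.007937 m

S_s ≈ 7.94 mm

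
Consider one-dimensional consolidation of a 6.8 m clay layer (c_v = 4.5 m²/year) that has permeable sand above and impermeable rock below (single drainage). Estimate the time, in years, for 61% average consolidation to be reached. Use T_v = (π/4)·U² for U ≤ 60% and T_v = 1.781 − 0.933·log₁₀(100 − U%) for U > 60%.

t ≈ 3.05 years

Drainage path length: H_d = H = 6.8 m (single drainage).
U > 60%: T_v = 1.781 − 0.933·log₁₀(100 − 61) = 0.29654.
t = T_v·H_d²/c_v = 0.29654×6.8²/4.5 = 3.047 years.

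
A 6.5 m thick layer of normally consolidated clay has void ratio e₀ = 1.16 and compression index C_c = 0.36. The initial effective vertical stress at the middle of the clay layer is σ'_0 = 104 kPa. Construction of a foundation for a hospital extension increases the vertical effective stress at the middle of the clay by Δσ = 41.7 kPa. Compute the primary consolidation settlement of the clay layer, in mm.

Final effective stress: σ'_f = σ'_0 + Δσ = 104 + 41.7 = 145.7 kPa.
Normally consolidated clay, so the full stress increment lies on the virgin compression line:
S_c = C_c·H/(1+e₀)·log₁₀(σ'_f/σ'_0) = 0.36×6.5/(1+1.16)×log₁₀(145.7/104)
    = 1.0833 × 0.14643 = 0.1586 m

S_c ≈ 159 mm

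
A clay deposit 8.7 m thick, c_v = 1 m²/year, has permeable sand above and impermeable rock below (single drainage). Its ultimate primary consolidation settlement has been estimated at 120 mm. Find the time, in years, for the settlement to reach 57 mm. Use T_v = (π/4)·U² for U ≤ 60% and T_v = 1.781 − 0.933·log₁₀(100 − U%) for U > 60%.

t ≈ 13.4 years

Drainage path length: H_d = H = 8.7 m (single drainage).
U = S(t)/S_ult = 57/120 = 0.475.
U ≤ 60%: T_v = (π/4)·U² = (π/4)×0.475² = 0.17721.
t = T_v·H_d²/c_v = 0.17721×8.7²/1 = 13.41 years.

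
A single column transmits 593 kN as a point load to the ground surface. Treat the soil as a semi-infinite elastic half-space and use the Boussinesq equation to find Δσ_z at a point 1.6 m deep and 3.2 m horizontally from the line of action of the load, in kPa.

Δσ_z ≈ 1.98 kPa

Boussinesq vertical stress below a point load on an elastic half-space:
Δσ_z = 3P/(2πz²) · [1 + (r/z)²]^(−5/2)
r/z = 3.2/1.6 = 2; [1+(r/z)²]^(−5/2) = 0.017889.
Δσ_z = 3×593/(2π×1.6²) × 0.017889 = 110.6 × 0.017889 = 1.979 kPa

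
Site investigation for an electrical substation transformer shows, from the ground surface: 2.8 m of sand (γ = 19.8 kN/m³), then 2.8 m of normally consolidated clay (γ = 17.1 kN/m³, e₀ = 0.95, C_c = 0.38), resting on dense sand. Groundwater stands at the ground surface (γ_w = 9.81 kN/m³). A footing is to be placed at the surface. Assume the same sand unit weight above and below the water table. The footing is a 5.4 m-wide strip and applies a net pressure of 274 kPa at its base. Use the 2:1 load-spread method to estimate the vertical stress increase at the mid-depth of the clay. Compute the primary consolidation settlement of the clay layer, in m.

S_c ≈ 0.383 m

Mid-depth of clay below the ground surface: z = 2.8 + 2.8/2 = 4.2 m.
Total vertical stress at mid-clay: σ_v = 19.8×2.8 + 17.1×1.4 = 79.38 kPa.
Pore pressure: u = 9.81×(4.2 − 0) = 41.202 kPa.
Initial effective stress: σ'_0 = σ_v − u = 79.38 − 41.202 = 38.178 kPa.
Stress increase at mid-clay by the 2:1 spreading method:
Δσ = qB/(B+z) = 274×5.4/(5.4+4.2) = 154.13 kPa
Final effective stress: σ'_f = σ'_0 + Δσ = 38.178 + 154.13 = 192.31 kPa.
Normally consolidated clay, so the full stress increment lies on the virgin compression line:
S_c = C_c·H/(1+e₀)·log₁₀(σ'_f/σ'_0) = 0.38×2.8/(1+0.95)×log₁₀(192.31/38.178)
    = 0.54564 × 0.70219 = 0.3831 m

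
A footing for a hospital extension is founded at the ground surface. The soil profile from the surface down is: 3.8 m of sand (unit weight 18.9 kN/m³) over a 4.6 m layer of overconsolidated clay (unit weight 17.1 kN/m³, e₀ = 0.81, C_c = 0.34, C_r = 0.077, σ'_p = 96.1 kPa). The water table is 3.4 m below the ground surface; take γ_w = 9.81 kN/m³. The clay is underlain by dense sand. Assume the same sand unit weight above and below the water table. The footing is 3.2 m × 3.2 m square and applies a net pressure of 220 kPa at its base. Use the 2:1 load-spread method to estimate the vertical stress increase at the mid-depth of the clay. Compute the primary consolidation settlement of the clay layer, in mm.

Mid-depth of clay below the ground surface: z = 3.8 + 4.6/2 = 6.1 m.
Total vertical stress at mid-clay: σ_v = 18.9×3.8 + 17.1×2.3 = 111.15 kPa.
Pore pressure: u = 9.81×(6.1 − 3.4) = 26.487 kPa.
Initial effective stress: σ'_0 = σ_v − u = 111.15 − 26.487 = 84.663 kPa.
Stress increase at mid-clay by the 2:1 spreading method:
Δσ = qBL/((B+z)(L+z)) = 220×3.2×3.2/((3.2+6.1)(3.2+6.1)) = 26.047 kPa
Final effective stress: σ'_f = 84.663 + 26.047 = 110.71 kPa.
σ'_f = 110.71 > σ'_p = 96.1 kPa, so the stress path crosses the preconsolidation pressure — recompression up to σ'_p, then virgin compression beyond:
S_c = H/(1+e₀)·[C_r·log₁₀(σ'_p/σ'_0) + C_c·log₁₀(σ'_f/σ'_p)]
    = 4.6/1.81 × [0.077×log₁₀(96.1/84.663) + 0.34×log₁₀(110.71/96.1)]
    = 2.5414 × [0.0042373 + 0.020898] = 0.06388 m

S_c ≈ 63.9 mm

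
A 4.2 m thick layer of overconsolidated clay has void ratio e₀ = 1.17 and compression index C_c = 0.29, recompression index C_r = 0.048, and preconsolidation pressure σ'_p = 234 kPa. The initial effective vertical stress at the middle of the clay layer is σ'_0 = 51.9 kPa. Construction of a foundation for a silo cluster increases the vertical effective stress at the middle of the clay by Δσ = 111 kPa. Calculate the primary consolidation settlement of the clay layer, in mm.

Final effective stress: σ'_f = 51.9 + 111 = 162.9 kPa.
σ'_f = 162.9 ≤ σ'_p = 234 kPa, so the clay remains overconsolidated and only the recompression index applies:
S_c = C_r·H/(1+e₀)·log₁₀(σ'_f/σ'_0) = 0.048×4.2/2.17×log₁₀(162.9/51.9)
    = 0.092904 × 0.49675 = 0.04615 m

S_c ≈ 46.2 mm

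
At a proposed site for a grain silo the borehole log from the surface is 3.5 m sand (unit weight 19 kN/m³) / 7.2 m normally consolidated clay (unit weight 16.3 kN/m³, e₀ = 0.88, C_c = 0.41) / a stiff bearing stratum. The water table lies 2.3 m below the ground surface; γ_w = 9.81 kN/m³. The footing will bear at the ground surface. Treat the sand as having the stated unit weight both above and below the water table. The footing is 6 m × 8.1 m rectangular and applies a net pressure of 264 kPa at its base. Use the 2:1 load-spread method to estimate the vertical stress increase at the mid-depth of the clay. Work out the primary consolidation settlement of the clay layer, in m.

Mid-depth of clay below the ground surface: z = 3.5 + 7.2/2 = 7.1 m.
Total vertical stress at mid-clay: σ_v = 19×3.5 + 16.3×3.6 = 125.18 kPa.
Pore pressure: u = 9.81×(7.1 − 2.3) = 47.088 kPa.
Initial effective stress: σ'_0 = σ_v − u = 125.18 − 47.088 = 78.092 kPa.
Stress increase at mid-clay by the 2:1 spreading method:
Δσ = qBL/((B+z)(L+z)) = 264×6×8.1/((6+7.1)(8.1+7.1)) = 64.436 kPa
Final effective stress: σ'_f = σ'_0 + Δσ = 78.092 + 64.436 = 142.53 kPa.
Normally consolidated clay, so the full stress increment lies on the virgin compression line:
S_c = C_c·H/(1+e₀)·log₁₀(σ'_f/σ'_0) = 0.41×7.2/(1+0.88)×log₁₀(142.53/78.092)
    = 1.5702 × 0.2613 = 0.4103 m

S_c ≈ 0.41 m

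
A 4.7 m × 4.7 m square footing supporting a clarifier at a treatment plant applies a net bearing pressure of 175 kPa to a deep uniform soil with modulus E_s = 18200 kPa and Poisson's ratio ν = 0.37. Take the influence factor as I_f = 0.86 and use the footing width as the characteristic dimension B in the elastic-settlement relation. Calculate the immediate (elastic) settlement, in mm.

Immediate (elastic) settlement: S_e = q·B·(1−ν²)/E_s · I_f.
S_e = 175 × 4.7 × (1 − 0.37²) / 18200 × 0.86
    = 175 × 4.7 × 0.8631 / 18200 × 0.86
    = 0.03354 m = 33.54 mm

S_e ≈ 33.5 mm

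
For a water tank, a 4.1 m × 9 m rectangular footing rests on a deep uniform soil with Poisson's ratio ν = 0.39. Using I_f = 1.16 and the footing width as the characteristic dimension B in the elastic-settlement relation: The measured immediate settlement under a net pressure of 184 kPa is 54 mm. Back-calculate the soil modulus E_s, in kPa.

S_e = q·B·(1−ν²)/E_s · I_f  ⇒  E_s = q·B·(1−ν²)·I_f / S_e.
E_s = 184 × 4.1 × 0.8479 × 1.16 / 0.054 = 13740 kPa

E_s ≈ 13700 kPa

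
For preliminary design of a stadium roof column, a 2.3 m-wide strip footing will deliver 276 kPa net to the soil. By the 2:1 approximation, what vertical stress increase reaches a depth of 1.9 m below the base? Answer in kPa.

By the 2:1 method the load spreads at 1 horizontal : 2 vertical, so at depth z the loaded area has grown by z in each plan dimension:
Δσ = qB/(B+z) = 276×2.3/(2.3+1.9) = 151.14 kPa

Δσ_z ≈ 151 kPa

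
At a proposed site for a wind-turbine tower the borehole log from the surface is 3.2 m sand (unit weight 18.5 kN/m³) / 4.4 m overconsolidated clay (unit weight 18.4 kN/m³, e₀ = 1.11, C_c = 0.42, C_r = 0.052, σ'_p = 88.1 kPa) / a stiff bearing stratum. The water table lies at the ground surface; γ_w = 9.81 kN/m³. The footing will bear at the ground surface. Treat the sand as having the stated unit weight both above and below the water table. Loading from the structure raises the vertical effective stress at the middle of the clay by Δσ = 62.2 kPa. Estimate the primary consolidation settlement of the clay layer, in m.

S_c ≈ 0.111 m

Mid-depth of clay below the ground surface: z = 3.2 + 4.4/2 = 5.4 m.
Total vertical stress at mid-clay: σ_v = 18.5×3.2 + 18.4×2.2 = 99.68 kPa.
Pore pressure: u = 9.81×(5.4 − 0) = 52.974 kPa.
Initial effective stress: σ'_0 = σ_v − u = 99.68 − 52.974 = 46.706 kPa.
Final effective stress: σ'_f = 46.706 + 62.2 = 108.91 kPa.
σ'_f = 108.91 > σ'_p = 88.1 kPa, so the stress path crosses the preconsolidation pressure — recompression up to σ'_p, then virgin compression beyond:
S_c = H/(1+e₀)·[C_r·log₁₀(σ'_p/σ'_0) + C_c·log₁₀(σ'_f/σ'_p)]
    = 4.4/2.11 × [0.052×log₁₀(88.1/46.706) + 0.42×log₁₀(108.91/88.1)]
    = 2.0853 × [0.014331 + 0.038679] = 0.1105 m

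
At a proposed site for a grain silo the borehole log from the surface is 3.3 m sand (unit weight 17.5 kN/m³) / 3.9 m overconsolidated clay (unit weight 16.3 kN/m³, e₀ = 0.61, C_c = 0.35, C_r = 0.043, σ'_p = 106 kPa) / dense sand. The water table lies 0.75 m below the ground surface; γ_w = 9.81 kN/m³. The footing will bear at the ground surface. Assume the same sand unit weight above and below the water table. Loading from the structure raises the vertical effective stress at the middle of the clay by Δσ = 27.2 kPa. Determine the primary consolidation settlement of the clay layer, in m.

S_c ≈ 0.0212 m

Mid-depth of clay below the ground surface: z = 3.3 + 3.9/2 = 5.25 m.
Total vertical stress at mid-clay: σ_v = 17.5×3.3 + 16.3×1.95 = 89.535 kPa.
Pore pressure: u = 9.81×(5.25 − 0.75) = 44.145 kPa.
Initial effective stress: σ'_0 = σ_v − u = 89.535 − 44.145 = 45.39 kPa.
Final effective stress: σ'_f = 45.39 + 27.2 = 72.59 kPa.
σ'_f = 72.59 ≤ σ'_p = 106 kPa, so the clay remains overconsolidated and only the recompression index applies:
S_c = C_r·H/(1+e₀)·log₁₀(σ'_f/σ'_0) = 0.043×3.9/1.61×log₁₀(72.59/45.39)
    = 0.10416 × 0.20392 = 0.02124 m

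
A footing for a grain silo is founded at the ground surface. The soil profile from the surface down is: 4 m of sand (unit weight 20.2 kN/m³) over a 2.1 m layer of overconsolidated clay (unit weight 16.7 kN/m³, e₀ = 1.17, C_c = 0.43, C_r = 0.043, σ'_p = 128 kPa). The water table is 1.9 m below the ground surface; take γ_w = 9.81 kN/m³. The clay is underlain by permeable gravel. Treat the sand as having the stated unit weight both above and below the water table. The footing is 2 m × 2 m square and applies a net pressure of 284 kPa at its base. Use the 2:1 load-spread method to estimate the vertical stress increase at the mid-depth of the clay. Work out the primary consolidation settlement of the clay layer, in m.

Mid-depth of clay below the ground surface: z = 4 + 2.1/2 = 5.05 m.
Total vertical stress at mid-clay: σ_v = 20.2×4 + 16.7×1.05 = 98.335 kPa.
Pore pressure: u = 9.81×(5.05 − 1.9) = 30.902 kPa.
Initial effective stress: σ'_0 = σ_v − u = 98.335 − 30.902 = 67.433 kPa.
Stress increase at mid-clay by the 2:1 spreading method:
Δσ = qBL/((B+z)(L+z)) = 284×2×2/((2+5.05)(2+5.05)) = 22.856 kPa
Final effective stress: σ'_f = 67.433 + 22.856 = 90.289 kPa.
σ'_f = 90.289 ≤ σ'_p = 128 kPa, so the clay remains overconsolidated and only the recompression index applies:
S_c = C_r·H/(1+e₀)·log₁₀(σ'_f/σ'_0) = 0.043×2.1/2.17×log₁₀(90.289/67.433)
    = 0.041613 × 0.12676 = 0.005275 m

S_c ≈ 0.00527 m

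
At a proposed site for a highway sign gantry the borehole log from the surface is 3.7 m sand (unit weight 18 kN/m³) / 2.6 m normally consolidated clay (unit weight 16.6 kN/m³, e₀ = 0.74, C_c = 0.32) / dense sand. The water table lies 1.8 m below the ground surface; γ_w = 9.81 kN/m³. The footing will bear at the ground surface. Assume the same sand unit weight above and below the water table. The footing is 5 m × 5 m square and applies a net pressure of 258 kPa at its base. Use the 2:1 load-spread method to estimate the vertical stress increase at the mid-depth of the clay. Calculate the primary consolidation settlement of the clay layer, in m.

Mid-depth of clay below the ground surface: z = 3.7 + 2.6/2 = 5 m.
Total vertical stress at mid-clay: σ_v = 18×3.7 + 16.6×1.3 = 88.18 kPa.
Pore pressure: u = 9.81×(5 − 1.8) = 31.392 kPa.
Initial effective stress: σ'_0 = σ_v − u = 88.18 − 31.392 = 56.788 kPa.
Stress increase at mid-clay by the 2:1 spreading method:
Δσ = qBL/((B+z)(L+z)) = 258×5×5/((5+5)(5+5)) = 64.5 kPa
Final effective stress: σ'_f = σ'_0 + Δσ = 56.788 + 64.5 = 121.29 kPa.
Normally consolidated clay, so the full stress increment lies on the virgin compression line:
S_c = C_c·H/(1+e₀)·log₁₀(σ'_f/σ'_0) = 0.32×2.6/(1+0.74)×log₁₀(121.29/56.788)
    = 0.47816 × 0.32957 = 0.1576 m

S_c ≈ 0.158 m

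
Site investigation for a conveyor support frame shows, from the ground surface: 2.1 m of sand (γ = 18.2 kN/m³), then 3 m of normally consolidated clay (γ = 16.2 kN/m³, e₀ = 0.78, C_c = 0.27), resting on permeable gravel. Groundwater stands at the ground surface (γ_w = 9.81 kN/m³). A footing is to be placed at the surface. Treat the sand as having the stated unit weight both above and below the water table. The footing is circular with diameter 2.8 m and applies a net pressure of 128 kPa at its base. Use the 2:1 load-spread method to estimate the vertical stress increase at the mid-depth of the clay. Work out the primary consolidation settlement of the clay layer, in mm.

S_c ≈ 127 mm

Mid-depth of clay below the ground surface: z = 2.1 + 3/2 = 3.6 m.
Total vertical stress at mid-clay: σ_v = 18.2×2.1 + 16.2×1.5 = 62.52 kPa.
Pore pressure: u = 9.81×(3.6 − 0) = 35.316 kPa.
Initial effective stress: σ'_0 = σ_v − u = 62.52 − 35.316 = 27.204 kPa.
Stress increase at mid-clay by the 2:1 spreading method:
Δσ ≈ qD²/(D+z)² = 128×2.8²/(2.8+3.6)² = 24.5 kPa
Final effective stress: σ'_f = σ'_0 + Δσ = 27.204 + 24.5 = 51.704 kPa.
Normally consolidated clay, so the full stress increment lies on the virgin compression line:
S_c = C_c·H/(1+e₀)·log₁₀(σ'_f/σ'_0) = 0.27×3/(1+0.78)×log₁₀(51.704/27.204)
    = 0.45506 × 0.27889 = 0.1269 m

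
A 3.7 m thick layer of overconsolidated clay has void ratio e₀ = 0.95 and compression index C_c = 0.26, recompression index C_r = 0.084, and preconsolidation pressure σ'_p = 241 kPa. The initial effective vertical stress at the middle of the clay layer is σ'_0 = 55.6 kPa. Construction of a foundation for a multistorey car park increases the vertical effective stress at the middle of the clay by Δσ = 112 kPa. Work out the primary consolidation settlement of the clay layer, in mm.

Final effective stress: σ'_f = 55.6 + 112 = 167.6 kPa.
σ'_f = 167.6 ≤ σ'_p = 241 kPa, so the clay remains overconsolidated and only the recompression index applies:
S_c = C_r·H/(1+e₀)·log₁₀(σ'_f/σ'_0) = 0.084×3.7/1.95×log₁₀(167.6/55.6)
    = 0.15938 × 0.4792 = 0.07638 m

S_c ≈ 76.4 mm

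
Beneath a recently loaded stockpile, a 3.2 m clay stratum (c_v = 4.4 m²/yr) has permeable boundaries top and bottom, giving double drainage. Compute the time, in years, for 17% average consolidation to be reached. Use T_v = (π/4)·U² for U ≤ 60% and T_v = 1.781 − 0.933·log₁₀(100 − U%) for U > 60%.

t ≈ 0.0132 years

Drainage path length: H_d = H/2 = 1.6 m (double drainage).
U ≤ 60%: T_v = (π/4)·U² = (π/4)×0.17² = 0.022698.
t = T_v·H_d²/c_v = 0.022698×1.6²/4.4 = 0.01321 years.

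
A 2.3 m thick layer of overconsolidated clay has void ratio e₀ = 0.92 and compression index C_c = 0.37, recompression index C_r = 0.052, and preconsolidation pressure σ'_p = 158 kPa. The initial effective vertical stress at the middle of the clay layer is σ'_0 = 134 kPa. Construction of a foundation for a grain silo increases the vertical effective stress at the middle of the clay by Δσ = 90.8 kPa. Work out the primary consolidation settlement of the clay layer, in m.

Final effective stress: σ'_f = 134 + 90.8 = 224.8 kPa.
σ'_f = 224.8 > σ'_p = 158 kPa, so the stress path crosses the preconsolidation pressure — recompression up to σ'_p, then virgin compression beyond:
S_c = H/(1+e₀)·[C_r·log₁₀(σ'_p/σ'_0) + C_c·log₁₀(σ'_f/σ'_p)]
    = 2.3/1.92 × [0.052×log₁₀(158/134) + 0.37×log₁₀(224.8/158)]
    = 1.1979 × [0.0037207 + 0.056662] = 0.07233 m

S_c ≈ 0.0723 m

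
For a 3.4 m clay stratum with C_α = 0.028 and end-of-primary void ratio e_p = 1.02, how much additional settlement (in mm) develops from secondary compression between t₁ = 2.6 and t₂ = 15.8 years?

S_s ≈ 36.9 mm

Secondary compression: S_s = C_α·H/(1+e_p)·log₁₀(t₂/t₁)
S_s = 0.028×3.4/(1+1.02)×log₁₀(15.8/2.6)
    = 0.04713 × 0.7837 = 0.03693 m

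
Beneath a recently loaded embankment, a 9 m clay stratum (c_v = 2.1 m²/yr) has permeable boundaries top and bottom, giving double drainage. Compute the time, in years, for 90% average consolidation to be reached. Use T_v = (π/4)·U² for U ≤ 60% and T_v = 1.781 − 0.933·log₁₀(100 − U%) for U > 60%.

Drainage path length: H_d = H/2 = 4.5 m (double drainage).
U > 60%: T_v = 1.781 − 0.933·log₁₀(100 − 90) = 0.848.
t = T_v·H_d²/c_v = 0.848×4.5²/2.1 = 8.177 years.

t ≈ 8.18 years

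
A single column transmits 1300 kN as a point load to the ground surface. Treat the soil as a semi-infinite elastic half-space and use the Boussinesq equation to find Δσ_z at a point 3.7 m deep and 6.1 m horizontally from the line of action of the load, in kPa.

Δσ_z ≈ 1.7 kPa

Boussinesq vertical stress below a point load on an elastic half-space:
Δσ_z = 3P/(2πz²) · [1 + (r/z)²]^(−5/2)
r/z = 6.1/3.7 = 1.6486; [1+(r/z)²]^(−5/2) = 0.037516.
Δσ_z = 3×1300/(2π×3.7²) × 0.037516 = 45.34 × 0.037516 = 1.701 kPa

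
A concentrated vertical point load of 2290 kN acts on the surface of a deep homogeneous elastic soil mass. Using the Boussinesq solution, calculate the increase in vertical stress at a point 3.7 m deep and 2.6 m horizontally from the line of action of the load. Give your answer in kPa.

Boussinesq vertical stress below a point load on an elastic half-space:
Δσ_z = 3P/(2πz²) · [1 + (r/z)²]^(−5/2)
r/z = 2.6/3.7 = 0.7027; [1+(r/z)²]^(−5/2) = 0.36667.
Δσ_z = 3×2290/(2π×3.7²) × 0.36667 = 79.868 × 0.36667 = 29.29 kPa

Δσ_z ≈ 29.3 kPa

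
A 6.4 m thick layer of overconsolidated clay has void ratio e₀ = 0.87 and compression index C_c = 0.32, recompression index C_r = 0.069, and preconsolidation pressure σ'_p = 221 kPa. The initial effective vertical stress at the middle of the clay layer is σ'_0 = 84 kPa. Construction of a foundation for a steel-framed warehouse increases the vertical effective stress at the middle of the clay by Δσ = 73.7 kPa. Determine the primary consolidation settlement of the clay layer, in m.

S_c ≈ 0.0646 m

Final effective stress: σ'_f = 84 + 73.7 = 157.7 kPa.
σ'_f = 157.7 ≤ σ'_p = 221 kPa, so the clay remains overconsolidated and only the recompression index applies:
S_c = C_r·H/(1+e₀)·log₁₀(σ'_f/σ'_0) = 0.069×6.4/1.87×log₁₀(157.7/84)
    = 0.23615 × 0.27355 = 0.0646 m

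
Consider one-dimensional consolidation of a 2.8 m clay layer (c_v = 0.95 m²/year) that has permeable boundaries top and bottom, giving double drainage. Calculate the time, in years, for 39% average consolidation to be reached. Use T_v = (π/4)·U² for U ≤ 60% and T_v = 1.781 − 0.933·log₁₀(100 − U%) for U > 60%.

t ≈ 0.246 years

Drainage path length: H_d = H/2 = 1.4 m (double drainage).
U ≤ 60%: T_v = (π/4)·U² = (π/4)×0.39² = 0.11946.
t = T_v·H_d²/c_v = 0.11946×1.4²/0.95 = 0.2465 years.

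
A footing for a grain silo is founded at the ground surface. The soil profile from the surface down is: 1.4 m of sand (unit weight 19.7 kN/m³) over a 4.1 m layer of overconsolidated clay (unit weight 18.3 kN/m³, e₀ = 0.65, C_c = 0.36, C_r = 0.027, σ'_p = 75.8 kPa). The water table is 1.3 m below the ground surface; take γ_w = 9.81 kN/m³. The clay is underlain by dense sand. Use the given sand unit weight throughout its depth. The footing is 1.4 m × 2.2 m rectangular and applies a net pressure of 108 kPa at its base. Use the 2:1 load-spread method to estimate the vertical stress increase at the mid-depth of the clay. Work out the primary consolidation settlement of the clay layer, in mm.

Mid-depth of clay below the ground surface: z = 1.4 + 4.1/2 = 3.45 m.
Total vertical stress at mid-clay: σ_v = 19.7×1.4 + 18.3×2.05 = 65.095 kPa.
Pore pressure: u = 9.81×(3.45 − 1.3) = 21.091 kPa.
Initial effective stress: σ'_0 = σ_v − u = 65.095 − 21.091 = 44.004 kPa.
Stress increase at mid-clay by the 2:1 spreading method:
Δσ = qBL/((B+z)(L+z)) = 108×1.4×2.2/((1.4+3.45)(2.2+3.45)) = 12.139 kPa
Final effective stress: σ'_f = 44.004 + 12.139 = 56.143 kPa.
σ'_f = 56.143 ≤ σ'_p = 75.8 kPa, so the clay remains overconsolidated and only the recompression index applies:
S_c = C_r·H/(1+e₀)·log₁₀(σ'_f/σ'_0) = 0.027×4.1/1.65×log₁₀(56.143/44.004)
    = 0.06709 × 0.1058 = 0.007098 m

S_c ≈ 7.1 mm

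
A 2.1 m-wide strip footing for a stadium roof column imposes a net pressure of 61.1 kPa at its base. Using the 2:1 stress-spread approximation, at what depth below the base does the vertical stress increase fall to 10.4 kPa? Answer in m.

z ≈ 10.2 m

2:1 spreading — at depth z the loaded area has grown by z in each plan dimension:
qB/(B+z) = Δσ_z ⇒ z = qB/Δσ_z − B = 61.1×2.1/10.4 − 2.1 = 10.24 m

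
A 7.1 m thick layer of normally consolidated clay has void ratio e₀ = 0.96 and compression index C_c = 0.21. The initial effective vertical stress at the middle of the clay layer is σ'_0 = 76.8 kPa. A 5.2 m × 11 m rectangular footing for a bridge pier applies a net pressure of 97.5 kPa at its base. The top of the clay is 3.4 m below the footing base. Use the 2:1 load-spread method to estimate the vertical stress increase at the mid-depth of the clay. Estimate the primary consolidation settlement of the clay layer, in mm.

S_c ≈ 94.9 mm

Mid-depth of clay below the footing base: z = 3.4 + 7.1/2 = 6.95 m.
Stress increase at mid-clay by the 2:1 spreading method:
Δσ = qBL/((B+z)(L+z)) = 97.5×5.2×11/((5.2+6.95)(11+6.95)) = 25.572 kPa
Final effective stress: σ'_f = σ'_0 + Δσ = 76.8 + 25.572 = 102.37 kPa.
Normally consolidated clay, so the full stress increment lies on the virgin compression line:
S_c = C_c·H/(1+e₀)·log₁₀(σ'_f/σ'_0) = 0.21×7.1/(1+0.96)×log₁₀(102.37/76.8)
    = 0.76071 × 0.12481 = 0.09494 m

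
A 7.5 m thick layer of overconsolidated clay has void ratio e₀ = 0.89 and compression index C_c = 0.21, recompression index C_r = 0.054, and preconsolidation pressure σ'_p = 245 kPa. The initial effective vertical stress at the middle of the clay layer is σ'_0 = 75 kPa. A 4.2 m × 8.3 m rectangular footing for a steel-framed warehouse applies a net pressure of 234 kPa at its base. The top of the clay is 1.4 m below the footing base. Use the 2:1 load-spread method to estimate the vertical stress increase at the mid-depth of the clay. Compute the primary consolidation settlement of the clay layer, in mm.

Mid-depth of clay below the footing base: z = 1.4 + 7.5/2 = 5.15 m.
Stress increase at mid-clay by the 2:1 spreading method:
Δσ = qBL/((B+z)(L+z)) = 234×4.2×8.3/((4.2+5.15)(8.3+5.15)) = 64.865 kPa
Final effective stress: σ'_f = 75 + 64.865 = 139.87 kPa.
σ'_f = 139.87 ≤ σ'_p = 245 kPa, so the clay remains overconsolidated and only the recompression index applies:
S_c = C_r·H/(1+e₀)·log₁₀(σ'_f/σ'_0) = 0.054×7.5/1.89×log₁₀(139.87/75)
    = 0.21429 × 0.27066 = 0.058 m

S_c ≈ 58 mm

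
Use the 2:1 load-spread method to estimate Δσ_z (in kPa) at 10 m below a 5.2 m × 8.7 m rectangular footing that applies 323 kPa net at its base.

By the 2:1 method the load spreads at 1 horizontal : 2 vertical, so at depth z the loaded area has grown by z in each plan dimension:
Δσ = qBL/((B+z)(L+z)) = 323×5.2×8.7/((5.2+10)(8.7+10)) = 51.409 kPa

Δσ_z ≈ 51.4 kPa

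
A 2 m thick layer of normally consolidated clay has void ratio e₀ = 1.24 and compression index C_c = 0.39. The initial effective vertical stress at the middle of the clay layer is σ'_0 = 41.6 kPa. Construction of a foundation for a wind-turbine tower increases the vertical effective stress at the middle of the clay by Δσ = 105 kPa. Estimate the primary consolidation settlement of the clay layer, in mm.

Final effective stress: σ'_f = σ'_0 + Δσ = 41.6 + 105 = 146.6 kPa.
Normally consolidated clay, so the full stress increment lies on the virgin compression line:
S_c = C_c·H/(1+e₀)·log₁₀(σ'_f/σ'_0) = 0.39×2/(1+1.24)×log₁₀(146.6/41.6)
    = 0.34821 × 0.54704 = 0.1905 m

S_c ≈ 190 mm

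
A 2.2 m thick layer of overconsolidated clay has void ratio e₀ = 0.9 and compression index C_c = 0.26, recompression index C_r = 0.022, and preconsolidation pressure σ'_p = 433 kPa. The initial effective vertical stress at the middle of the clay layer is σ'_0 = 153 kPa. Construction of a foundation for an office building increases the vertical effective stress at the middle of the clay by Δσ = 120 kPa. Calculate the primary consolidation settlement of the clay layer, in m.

Final effective stress: σ'_f = 153 + 120 = 273 kPa.
σ'_f = 273 ≤ σ'_p = 433 kPa, so the clay remains overconsolidated and only the recompression index applies:
S_c = C_r·H/(1+e₀)·log₁₀(σ'_f/σ'_0) = 0.022×2.2/1.9×log₁₀(273/153)
    = 0.025474 × 0.25147 = 0.006406 m

S_c ≈ 0.00641 m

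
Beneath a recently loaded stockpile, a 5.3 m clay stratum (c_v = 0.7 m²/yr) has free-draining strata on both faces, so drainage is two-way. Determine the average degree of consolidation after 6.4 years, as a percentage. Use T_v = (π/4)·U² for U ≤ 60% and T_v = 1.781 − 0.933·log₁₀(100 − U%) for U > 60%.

Drainage path length: H_d = H/2 = 2.65 m (double drainage).
T_v = c_v·t/H_d² = 0.7×6.4/2.65² = 0.63795.
T_v = 0.63795 corresponds to the U > 60% branch:
U = 1 − 10^((1.781 − T_v)/0.933)/100 = 0.8321

U ≈ 83.2 %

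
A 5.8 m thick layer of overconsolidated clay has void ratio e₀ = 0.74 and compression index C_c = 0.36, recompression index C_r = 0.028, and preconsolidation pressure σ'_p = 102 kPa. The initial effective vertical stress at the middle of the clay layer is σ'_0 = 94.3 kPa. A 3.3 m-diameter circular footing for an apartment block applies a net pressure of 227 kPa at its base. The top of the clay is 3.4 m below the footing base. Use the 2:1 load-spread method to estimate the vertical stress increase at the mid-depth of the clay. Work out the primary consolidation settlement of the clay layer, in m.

S_c ≈ 0.0927 m

Mid-depth of clay below the footing base: z = 3.4 + 5.8/2 = 6.3 m.
Stress increase at mid-clay by the 2:1 spreading method:
Δσ ≈ qD²/(D+z)² = 227×3.3²/(3.3+6.3)² = 26.823 kPa
Final effective stress: σ'_f = 94.3 + 26.823 = 121.12 kPa.
σ'_f = 121.12 > σ'_p = 102 kPa, so the stress path crosses the preconsolidation pressure — recompression up to σ'_p, then virgin compression beyond:
S_c = H/(1+e₀)·[C_r·log₁₀(σ'_p/σ'_0) + C_c·log₁₀(σ'_f/σ'_p)]
    = 5.8/1.74 × [0.028×log₁₀(102/94.3) + 0.36×log₁₀(121.12/102)]
    = 3.3333 × [0.00095448 + 0.026862] = 0.09272 m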